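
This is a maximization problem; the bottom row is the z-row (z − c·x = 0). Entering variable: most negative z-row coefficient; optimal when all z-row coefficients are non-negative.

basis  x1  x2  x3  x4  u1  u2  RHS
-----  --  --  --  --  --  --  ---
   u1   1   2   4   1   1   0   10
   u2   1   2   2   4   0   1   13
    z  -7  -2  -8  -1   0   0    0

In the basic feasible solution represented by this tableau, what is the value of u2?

u2 is basic (row 2); its value is the RHS of that row, 13.

13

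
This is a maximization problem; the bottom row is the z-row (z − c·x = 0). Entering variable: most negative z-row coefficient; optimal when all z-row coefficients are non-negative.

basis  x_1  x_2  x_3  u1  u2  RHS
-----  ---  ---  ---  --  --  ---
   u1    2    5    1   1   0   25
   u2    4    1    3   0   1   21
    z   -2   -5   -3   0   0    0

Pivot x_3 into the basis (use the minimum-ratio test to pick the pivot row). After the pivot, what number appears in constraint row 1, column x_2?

Ratio test on column x_3 — row 1: 25/1 = 25; row 2: 21/3 = 7. Minimum is 7 at row 2 (u2 leaves); pivot element 3.
Divide row 2 by 3; eliminate column x_3 from the other rows.
Row 1 update in column x_2: 5 − 1·(1/3) = 14/3.

14/3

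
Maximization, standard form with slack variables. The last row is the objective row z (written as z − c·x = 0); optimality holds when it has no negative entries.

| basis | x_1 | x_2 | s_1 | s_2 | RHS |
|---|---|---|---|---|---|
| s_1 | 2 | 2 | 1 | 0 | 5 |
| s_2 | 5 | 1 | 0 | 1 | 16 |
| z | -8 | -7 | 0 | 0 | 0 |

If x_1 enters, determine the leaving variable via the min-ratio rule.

Column x_1 entries and ratios — s_1: 5/2 = 5/2; s_2: 16/5 = 16/5.
Smallest ratio is 5/2 in the row of s_1, so s_1 leaves.

s_1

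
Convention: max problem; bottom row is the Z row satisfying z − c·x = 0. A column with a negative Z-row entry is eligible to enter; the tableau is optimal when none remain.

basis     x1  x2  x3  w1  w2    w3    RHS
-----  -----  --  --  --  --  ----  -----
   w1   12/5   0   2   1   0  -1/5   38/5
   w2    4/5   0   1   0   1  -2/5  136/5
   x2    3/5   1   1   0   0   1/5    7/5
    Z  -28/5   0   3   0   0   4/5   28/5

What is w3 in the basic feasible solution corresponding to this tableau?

0

w3 is not in the basis, so in the current basic feasible solution w3 = 0.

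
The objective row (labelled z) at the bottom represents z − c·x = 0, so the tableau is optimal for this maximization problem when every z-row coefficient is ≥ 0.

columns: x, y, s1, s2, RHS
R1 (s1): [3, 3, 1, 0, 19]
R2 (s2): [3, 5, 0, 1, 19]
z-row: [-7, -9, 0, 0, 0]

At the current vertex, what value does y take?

y is not in the basis, so in the current basic feasible solution y = 0.

0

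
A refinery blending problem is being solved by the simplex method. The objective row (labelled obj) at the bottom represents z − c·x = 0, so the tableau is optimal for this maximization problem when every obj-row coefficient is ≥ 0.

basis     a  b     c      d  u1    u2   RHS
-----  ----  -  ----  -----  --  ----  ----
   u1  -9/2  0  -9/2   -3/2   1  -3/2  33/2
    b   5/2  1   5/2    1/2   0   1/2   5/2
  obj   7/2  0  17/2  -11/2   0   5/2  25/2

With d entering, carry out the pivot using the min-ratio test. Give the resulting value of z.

Ratio test on column d — row 1: entry -3/2 ≤ 0; row 2: (5/2)/(1/2) = 5. Minimum is 5 at row 2 (b leaves); pivot element 1/2.
Pivot on row 2; the obj-row RHS becomes 25/2 − (-11/2)·5 = 40.

40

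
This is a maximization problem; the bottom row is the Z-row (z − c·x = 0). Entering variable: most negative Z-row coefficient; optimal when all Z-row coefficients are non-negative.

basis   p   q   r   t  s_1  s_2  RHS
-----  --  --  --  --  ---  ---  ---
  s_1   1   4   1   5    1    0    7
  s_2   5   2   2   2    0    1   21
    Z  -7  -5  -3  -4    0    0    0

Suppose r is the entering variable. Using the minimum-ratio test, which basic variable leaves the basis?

Column r entries and ratios — s_1: 7/1 = 7; s_2: 21/2 = 21/2.
Smallest ratio is 7 in the row of s_1, so s_1 leaves.

s_1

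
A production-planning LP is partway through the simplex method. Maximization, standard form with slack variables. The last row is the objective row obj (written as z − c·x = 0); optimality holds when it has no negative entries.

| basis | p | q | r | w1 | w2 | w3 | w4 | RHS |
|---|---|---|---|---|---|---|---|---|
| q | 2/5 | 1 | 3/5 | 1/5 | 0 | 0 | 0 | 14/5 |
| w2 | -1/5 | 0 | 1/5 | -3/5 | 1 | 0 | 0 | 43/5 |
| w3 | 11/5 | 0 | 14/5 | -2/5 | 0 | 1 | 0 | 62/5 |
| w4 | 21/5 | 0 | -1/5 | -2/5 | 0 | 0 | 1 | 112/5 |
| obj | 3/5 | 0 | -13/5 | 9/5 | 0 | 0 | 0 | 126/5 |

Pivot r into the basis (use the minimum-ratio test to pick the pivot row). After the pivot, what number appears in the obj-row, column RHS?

Ratio test on column r — row 1: (14/5)/(3/5) = 14/3; row 2: (43/5)/(1/5) = 43; row 3: (62/5)/(14/5) = 31/7; row 4: entry -1/5 ≤ 0. Minimum is 31/7 at row 3 (w3 leaves); pivot element 14/5.
Divide row 3 by 14/5; eliminate column r from the other rows.
obj-row update in column RHS: 126/5 − (-13/5)·(31/7) = 257/7.

257/7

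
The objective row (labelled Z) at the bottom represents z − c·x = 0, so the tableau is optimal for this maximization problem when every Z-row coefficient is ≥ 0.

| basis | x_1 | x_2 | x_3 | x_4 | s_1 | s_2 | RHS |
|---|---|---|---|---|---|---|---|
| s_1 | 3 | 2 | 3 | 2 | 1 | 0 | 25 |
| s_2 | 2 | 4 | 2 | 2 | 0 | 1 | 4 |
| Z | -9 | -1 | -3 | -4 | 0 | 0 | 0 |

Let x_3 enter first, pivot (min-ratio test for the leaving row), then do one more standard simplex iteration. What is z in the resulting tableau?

Ratio test on column x_3 — row 1: 25/3 = 25/3; row 2: 4/2 = 2. Minimum is 2 at row 2 (s_2 leaves); pivot element 2.
Pivot on row 2; the Z-row RHS becomes 0 − (-3)·2 = 6.
Next entering variable (most negative Z-row entry -6): x_1.
Ratio test on column x_1 — row 1: entry 0 ≤ 0; row 2: 2/1 = 2. Minimum is 2 at row 2 (x_3 leaves); pivot element 1.
After the second pivot the Z-row RHS is 6 − (-6)·2 = 18.

18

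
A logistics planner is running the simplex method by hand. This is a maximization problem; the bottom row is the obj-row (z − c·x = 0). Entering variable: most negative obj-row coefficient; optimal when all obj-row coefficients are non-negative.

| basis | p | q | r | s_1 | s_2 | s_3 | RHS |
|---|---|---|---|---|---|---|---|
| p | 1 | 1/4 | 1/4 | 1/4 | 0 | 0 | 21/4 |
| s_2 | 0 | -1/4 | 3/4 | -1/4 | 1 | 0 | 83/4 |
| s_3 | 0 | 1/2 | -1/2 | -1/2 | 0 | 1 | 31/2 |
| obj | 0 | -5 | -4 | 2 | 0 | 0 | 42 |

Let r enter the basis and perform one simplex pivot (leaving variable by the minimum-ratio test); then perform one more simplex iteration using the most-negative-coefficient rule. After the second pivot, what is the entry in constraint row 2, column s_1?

0

Ratio test on column r — row 1: (21/4)/(1/4) = 21; row 2: (83/4)/(3/4) = 83/3; row 3: entry -1/2 ≤ 0. Minimum is 21 at row 1 (p leaves); pivot element 1/4.
Divide row 1 by 1/4; eliminate column r from the other rows.
Second iteration: most negative obj-row entry is -1 in column q, so q enters.
Ratio test on column q — row 1: 21/1 = 21; row 2: entry -1 ≤ 0; row 3: 26/1 = 26. Minimum is 21 at row 1 (r leaves); pivot element 1.
Divide row 1 by 1; eliminate column q from the other rows.
After both pivots, the entry at constraint row 2, column s_1 is 0.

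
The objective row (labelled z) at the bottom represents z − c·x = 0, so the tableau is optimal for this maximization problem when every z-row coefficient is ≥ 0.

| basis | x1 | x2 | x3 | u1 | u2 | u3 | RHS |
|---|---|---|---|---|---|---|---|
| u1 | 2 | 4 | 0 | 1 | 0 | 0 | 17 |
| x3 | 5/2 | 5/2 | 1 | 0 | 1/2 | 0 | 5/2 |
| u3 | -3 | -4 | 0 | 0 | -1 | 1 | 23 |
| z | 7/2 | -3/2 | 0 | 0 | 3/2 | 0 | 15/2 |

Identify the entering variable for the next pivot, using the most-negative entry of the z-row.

x2

Negative z-row entries: x2: -3/2.
The most negative is -3/2 in column x2, so x2 enters.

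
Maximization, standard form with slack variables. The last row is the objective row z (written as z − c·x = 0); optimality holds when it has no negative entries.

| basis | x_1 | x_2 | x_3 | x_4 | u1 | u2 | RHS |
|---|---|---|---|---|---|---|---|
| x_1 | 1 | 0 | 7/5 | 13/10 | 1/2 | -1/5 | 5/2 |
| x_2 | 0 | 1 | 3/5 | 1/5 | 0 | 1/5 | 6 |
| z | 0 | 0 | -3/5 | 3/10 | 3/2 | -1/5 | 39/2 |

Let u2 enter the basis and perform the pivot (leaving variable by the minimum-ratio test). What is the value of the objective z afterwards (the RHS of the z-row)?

Ratio test on column u2 — row 1: entry -1/5 ≤ 0; row 2: 6/(1/5) = 30. Minimum is 30 at row 2 (x_2 leaves); pivot element 1/5.
Pivot on row 2; the z-row RHS becomes 39/2 − (-1/5)·30 = 51/2.

51/2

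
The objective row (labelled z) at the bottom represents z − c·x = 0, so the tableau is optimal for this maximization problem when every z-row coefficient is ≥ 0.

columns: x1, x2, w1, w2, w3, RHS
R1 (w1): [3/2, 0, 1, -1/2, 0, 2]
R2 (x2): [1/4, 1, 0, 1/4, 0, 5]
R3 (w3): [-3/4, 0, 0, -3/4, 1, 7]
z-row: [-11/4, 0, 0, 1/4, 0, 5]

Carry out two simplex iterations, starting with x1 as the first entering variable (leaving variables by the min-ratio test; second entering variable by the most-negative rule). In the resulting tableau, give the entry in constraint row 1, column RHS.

6

Ratio test on column x1 — row 1: 2/(3/2) = 4/3; row 2: 5/(1/4) = 20; row 3: entry -3/4 ≤ 0. Minimum is 4/3 at row 1 (w1 leaves); pivot element 3/2.
Divide row 1 by 3/2; eliminate column x1 from the other rows.
Second iteration: most negative z-row entry is -2/3 in column w2, so w2 enters.
Ratio test on column w2 — row 1: entry -1/3 ≤ 0; row 2: (14/3)/(1/3) = 14; row 3: entry -1 ≤ 0. Minimum is 14 at row 2 (x2 leaves); pivot element 1/3.
Divide row 2 by 1/3; eliminate column w2 from the other rows.
After both pivots, the entry at constraint row 1, column RHS is 6.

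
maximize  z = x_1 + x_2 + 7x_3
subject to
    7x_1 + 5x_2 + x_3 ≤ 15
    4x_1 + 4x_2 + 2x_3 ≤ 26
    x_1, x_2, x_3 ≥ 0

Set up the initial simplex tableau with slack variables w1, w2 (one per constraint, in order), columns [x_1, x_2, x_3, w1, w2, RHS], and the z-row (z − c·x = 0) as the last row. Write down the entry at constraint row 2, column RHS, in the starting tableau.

26

The RHS of constraint 2 is b_2 = 26.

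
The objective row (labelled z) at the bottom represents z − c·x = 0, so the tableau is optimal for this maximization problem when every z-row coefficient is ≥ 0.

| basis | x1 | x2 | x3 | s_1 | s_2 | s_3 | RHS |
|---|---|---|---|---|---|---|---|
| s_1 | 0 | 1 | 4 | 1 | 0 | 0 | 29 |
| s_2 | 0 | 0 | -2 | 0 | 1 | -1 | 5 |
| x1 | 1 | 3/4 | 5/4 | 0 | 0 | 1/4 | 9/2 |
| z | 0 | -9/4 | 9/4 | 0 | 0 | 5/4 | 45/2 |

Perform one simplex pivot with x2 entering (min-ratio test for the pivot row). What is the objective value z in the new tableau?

36

Ratio test on column x2 — row 1: 29/1 = 29; row 2: entry 0 ≤ 0; row 3: (9/2)/(3/4) = 6. Minimum is 6 at row 3 (x1 leaves); pivot element 3/4.
Pivot on row 3; the z-row RHS becomes 45/2 − (-9/4)·6 = 36.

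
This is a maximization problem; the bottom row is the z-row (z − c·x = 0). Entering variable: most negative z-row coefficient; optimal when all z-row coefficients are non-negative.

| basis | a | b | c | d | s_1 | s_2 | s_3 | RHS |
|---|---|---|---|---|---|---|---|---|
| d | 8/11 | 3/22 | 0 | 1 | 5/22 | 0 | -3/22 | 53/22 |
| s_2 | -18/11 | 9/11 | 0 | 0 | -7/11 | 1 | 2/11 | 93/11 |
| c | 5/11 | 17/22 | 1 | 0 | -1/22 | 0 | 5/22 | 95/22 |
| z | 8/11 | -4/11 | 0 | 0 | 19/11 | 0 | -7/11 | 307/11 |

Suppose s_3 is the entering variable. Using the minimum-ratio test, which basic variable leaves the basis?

Column s_3 entries and ratios — d: -3/22 ≤ 0, skip; s_2: (93/11)/(2/11) = 93/2; c: (95/22)/(5/22) = 19.
Smallest ratio is 19 in the row of c, so c leaves.

c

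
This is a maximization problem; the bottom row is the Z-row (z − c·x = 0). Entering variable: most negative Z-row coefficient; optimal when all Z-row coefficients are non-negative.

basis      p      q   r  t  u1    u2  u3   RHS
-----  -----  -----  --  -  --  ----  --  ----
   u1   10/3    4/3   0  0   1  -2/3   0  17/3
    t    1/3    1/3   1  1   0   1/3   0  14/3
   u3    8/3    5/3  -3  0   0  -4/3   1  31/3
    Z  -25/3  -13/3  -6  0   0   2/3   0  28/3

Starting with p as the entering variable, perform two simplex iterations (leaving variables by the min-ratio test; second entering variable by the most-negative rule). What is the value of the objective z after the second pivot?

Ratio test on column p — row 1: (17/3)/(10/3) = 17/10; row 2: (14/3)/(1/3) = 14; row 3: (31/3)/(8/3) = 31/8. Minimum is 17/10 at row 1 (u1 leaves); pivot element 10/3.
Pivot on row 1; the Z-row RHS becomes 28/3 − (-25/3)·(17/10) = 47/2.
Next entering variable (most negative Z-row entry -6): r.
Ratio test on column r — row 1: entry 0 ≤ 0; row 2: (41/10)/1 = 41/10; row 3: entry -3 ≤ 0. Minimum is 41/10 at row 2 (t leaves); pivot element 1.
After the second pivot the Z-row RHS is 47/2 − (-6)·(41/10) = 481/10.

481/10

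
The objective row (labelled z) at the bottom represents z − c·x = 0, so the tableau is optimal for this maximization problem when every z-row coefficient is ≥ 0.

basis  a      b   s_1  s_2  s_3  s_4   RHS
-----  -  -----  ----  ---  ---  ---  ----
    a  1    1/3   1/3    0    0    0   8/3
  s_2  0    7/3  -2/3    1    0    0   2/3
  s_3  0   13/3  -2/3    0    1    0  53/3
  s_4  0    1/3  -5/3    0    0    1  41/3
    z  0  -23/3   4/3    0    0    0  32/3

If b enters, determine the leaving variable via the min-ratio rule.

s_2

Column b entries and ratios — a: (8/3)/(1/3) = 8; s_2: (2/3)/(7/3) = 2/7; s_3: (53/3)/(13/3) = 53/13; s_4: (41/3)/(1/3) = 41.
Smallest ratio is 2/7 in the row of s_2, so s_2 leaves.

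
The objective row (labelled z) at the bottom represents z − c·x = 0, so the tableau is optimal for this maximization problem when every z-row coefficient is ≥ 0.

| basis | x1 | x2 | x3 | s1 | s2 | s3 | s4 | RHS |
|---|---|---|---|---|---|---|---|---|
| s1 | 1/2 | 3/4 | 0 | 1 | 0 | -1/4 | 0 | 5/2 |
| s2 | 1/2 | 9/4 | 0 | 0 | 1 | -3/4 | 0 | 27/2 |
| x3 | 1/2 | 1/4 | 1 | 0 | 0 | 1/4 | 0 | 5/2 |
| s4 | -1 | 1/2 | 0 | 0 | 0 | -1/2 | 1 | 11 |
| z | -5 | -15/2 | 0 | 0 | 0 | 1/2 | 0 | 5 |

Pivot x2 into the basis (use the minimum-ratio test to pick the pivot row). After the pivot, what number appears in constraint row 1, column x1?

Ratio test on column x2 — row 1: (5/2)/(3/4) = 10/3; row 2: (27/2)/(9/4) = 6; row 3: (5/2)/(1/4) = 10; row 4: 11/(1/2) = 22. Minimum is 10/3 at row 1 (s1 leaves); pivot element 3/4.
Divide row 1 by 3/4; eliminate column x2 from the other rows.
In the new row 1, the x1 entry is the old entry divided by the pivot: (1/2)/(3/4) = 2/3.

2/3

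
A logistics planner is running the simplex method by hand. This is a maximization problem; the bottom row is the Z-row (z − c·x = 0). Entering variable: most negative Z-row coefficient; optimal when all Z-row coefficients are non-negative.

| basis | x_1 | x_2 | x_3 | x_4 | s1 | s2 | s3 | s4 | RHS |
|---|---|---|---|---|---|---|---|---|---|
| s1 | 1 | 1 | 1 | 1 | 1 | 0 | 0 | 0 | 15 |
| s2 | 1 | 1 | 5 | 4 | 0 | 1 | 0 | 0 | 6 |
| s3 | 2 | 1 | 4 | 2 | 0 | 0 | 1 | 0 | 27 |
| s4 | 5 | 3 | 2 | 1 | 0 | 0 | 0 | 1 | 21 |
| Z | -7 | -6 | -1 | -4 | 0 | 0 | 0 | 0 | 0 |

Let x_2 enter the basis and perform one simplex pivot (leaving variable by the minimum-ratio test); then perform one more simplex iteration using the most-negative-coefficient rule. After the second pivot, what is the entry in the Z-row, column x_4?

Ratio test on column x_2 — row 1: 15/1 = 15; row 2: 6/1 = 6; row 3: 27/1 = 27; row 4: 21/3 = 7. Minimum is 6 at row 2 (s2 leaves); pivot element 1.
Divide row 2 by 1; eliminate column x_2 from the other rows.
Second iteration: most negative Z-row entry is -1 in column x_1, so x_1 enters.
Ratio test on column x_1 — row 1: entry 0 ≤ 0; row 2: 6/1 = 6; row 3: 21/1 = 21; row 4: 3/2 = 3/2. Minimum is 3/2 at row 4 (s4 leaves); pivot element 2.
Divide row 4 by 2; eliminate column x_1 from the other rows.
After both pivots, the entry at the Z-row, column x_4 is 29/2.

29/2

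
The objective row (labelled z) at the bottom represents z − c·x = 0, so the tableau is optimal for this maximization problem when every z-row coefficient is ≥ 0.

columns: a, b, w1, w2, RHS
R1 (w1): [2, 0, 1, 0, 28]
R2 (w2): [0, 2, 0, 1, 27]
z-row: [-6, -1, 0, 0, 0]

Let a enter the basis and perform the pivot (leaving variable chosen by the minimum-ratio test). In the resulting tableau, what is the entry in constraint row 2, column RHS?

27

Ratio test on column a — row 1: 28/2 = 14; row 2: entry 0 ≤ 0. Minimum is 14 at row 1 (w1 leaves); pivot element 2.
Divide row 1 by 2; eliminate column a from the other rows.
Row 2 update in column RHS: 27 − 0·14 = 27.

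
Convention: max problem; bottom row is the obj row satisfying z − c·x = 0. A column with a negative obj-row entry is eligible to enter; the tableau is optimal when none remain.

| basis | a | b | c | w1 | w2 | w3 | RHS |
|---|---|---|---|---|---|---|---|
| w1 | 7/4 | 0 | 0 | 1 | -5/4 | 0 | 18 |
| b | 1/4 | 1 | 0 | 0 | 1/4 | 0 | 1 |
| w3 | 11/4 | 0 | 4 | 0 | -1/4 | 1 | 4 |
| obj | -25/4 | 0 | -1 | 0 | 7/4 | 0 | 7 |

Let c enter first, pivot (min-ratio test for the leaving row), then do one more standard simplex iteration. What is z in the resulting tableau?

Ratio test on column c — row 1: entry 0 ≤ 0; row 2: entry 0 ≤ 0; row 3: 4/4 = 1. Minimum is 1 at row 3 (w3 leaves); pivot element 4.
Pivot on row 3; the obj-row RHS becomes 7 − (-1)·1 = 8.
Next entering variable (most negative obj-row entry -89/16): a.
Ratio test on column a — row 1: 18/(7/4) = 72/7; row 2: 1/(1/4) = 4; row 3: 1/(11/16) = 16/11. Minimum is 16/11 at row 3 (c leaves); pivot element 11/16.
After the second pivot the obj-row RHS is 8 − (-89/16)·(16/11) = 177/11.

177/11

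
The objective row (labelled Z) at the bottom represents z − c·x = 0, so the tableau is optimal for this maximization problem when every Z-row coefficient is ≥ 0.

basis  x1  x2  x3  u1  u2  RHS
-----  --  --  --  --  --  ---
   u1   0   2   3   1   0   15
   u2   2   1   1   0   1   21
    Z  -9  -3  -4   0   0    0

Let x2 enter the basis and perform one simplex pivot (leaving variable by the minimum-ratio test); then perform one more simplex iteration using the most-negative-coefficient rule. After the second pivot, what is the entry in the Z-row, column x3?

Ratio test on column x2 — row 1: 15/2 = 15/2; row 2: 21/1 = 21. Minimum is 15/2 at row 1 (u1 leaves); pivot element 2.
Divide row 1 by 2; eliminate column x2 from the other rows.
Second iteration: most negative Z-row entry is -9 in column x1, so x1 enters.
Ratio test on column x1 — row 1: entry 0 ≤ 0; row 2: (27/2)/2 = 27/4. Minimum is 27/4 at row 2 (u2 leaves); pivot element 2.
Divide row 2 by 2; eliminate column x1 from the other rows.
After both pivots, the entry at the Z-row, column x3 is -7/4.

-7/4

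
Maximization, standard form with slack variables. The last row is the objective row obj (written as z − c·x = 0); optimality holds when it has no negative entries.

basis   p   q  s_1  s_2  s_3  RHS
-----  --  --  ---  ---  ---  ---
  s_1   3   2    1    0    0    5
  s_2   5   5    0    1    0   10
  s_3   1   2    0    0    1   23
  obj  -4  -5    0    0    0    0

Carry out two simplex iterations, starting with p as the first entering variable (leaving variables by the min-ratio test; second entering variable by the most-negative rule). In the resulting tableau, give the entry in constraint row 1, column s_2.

Ratio test on column p — row 1: 5/3 = 5/3; row 2: 10/5 = 2; row 3: 23/1 = 23. Minimum is 5/3 at row 1 (s_1 leaves); pivot element 3.
Divide row 1 by 3; eliminate column p from the other rows.
Second iteration: most negative obj-row entry is -7/3 in column q, so q enters.
Ratio test on column q — row 1: (5/3)/(2/3) = 5/2; row 2: (5/3)/(5/3) = 1; row 3: (64/3)/(4/3) = 16. Minimum is 1 at row 2 (s_2 leaves); pivot element 5/3.
Divide row 2 by 5/3; eliminate column q from the other rows.
After both pivots, the entry at constraint row 1, column s_2 is -2/5.

-2/5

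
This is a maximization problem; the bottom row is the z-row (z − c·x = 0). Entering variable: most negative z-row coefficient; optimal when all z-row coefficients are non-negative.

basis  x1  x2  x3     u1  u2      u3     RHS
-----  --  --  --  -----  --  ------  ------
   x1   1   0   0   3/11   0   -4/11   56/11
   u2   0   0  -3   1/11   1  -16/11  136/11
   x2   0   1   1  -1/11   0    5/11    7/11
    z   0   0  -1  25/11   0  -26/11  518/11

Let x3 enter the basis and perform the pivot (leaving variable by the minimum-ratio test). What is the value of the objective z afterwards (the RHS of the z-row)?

Ratio test on column x3 — row 1: entry 0 ≤ 0; row 2: entry -3 ≤ 0; row 3: (7/11)/1 = 7/11. Minimum is 7/11 at row 3 (x2 leaves); pivot element 1.
Pivot on row 3; the z-row RHS becomes 518/11 − (-1)·(7/11) = 525/11.

525/11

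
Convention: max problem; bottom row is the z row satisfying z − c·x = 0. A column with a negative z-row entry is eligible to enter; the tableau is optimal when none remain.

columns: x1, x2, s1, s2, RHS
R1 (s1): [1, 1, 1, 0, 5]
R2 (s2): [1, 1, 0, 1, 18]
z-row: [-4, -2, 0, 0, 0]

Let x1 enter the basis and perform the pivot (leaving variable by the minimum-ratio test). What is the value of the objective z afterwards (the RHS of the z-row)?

Ratio test on column x1 — row 1: 5/1 = 5; row 2: 18/1 = 18. Minimum is 5 at row 1 (s1 leaves); pivot element 1.
Pivot on row 1; the z-row RHS becomes 0 − (-4)·5 = 20.

20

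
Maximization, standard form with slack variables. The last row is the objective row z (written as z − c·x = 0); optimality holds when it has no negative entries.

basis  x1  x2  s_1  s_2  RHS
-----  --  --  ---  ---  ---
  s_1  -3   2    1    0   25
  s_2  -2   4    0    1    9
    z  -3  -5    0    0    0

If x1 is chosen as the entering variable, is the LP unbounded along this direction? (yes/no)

Every constraint-row entry in column x1 is ≤ 0, so increasing x1 is unbounded.

yes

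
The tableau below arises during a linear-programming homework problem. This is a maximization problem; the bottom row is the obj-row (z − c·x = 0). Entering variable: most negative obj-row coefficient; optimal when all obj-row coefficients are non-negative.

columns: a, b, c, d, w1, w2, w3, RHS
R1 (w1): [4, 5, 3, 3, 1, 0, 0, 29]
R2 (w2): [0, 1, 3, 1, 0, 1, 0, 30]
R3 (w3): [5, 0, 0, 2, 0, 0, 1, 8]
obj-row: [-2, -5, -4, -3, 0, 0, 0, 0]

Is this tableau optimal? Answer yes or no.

no

The obj-row has a negative entry -5 in column b, so it is not optimal.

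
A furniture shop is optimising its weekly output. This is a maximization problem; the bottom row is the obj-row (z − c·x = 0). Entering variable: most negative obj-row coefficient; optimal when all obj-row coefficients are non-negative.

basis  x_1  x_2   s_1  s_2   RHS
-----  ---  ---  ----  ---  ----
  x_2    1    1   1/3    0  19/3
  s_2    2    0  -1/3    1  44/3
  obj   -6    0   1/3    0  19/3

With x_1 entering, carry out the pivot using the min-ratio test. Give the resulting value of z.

Ratio test on column x_1 — row 1: (19/3)/1 = 19/3; row 2: (44/3)/2 = 22/3. Minimum is 19/3 at row 1 (x_2 leaves); pivot element 1.
Pivot on row 1; the obj-row RHS becomes 19/3 − (-6)·(19/3) = 133/3.

133/3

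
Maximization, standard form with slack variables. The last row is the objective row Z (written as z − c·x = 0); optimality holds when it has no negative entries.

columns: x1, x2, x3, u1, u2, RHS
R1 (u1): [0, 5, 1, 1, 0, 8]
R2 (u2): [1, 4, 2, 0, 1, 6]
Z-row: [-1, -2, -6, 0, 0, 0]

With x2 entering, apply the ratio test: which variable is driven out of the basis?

Column x2 entries and ratios — u1: 8/5 = 8/5; u2: 6/4 = 3/2.
Smallest ratio is 3/2 in the row of u2, so u2 leaves.

u2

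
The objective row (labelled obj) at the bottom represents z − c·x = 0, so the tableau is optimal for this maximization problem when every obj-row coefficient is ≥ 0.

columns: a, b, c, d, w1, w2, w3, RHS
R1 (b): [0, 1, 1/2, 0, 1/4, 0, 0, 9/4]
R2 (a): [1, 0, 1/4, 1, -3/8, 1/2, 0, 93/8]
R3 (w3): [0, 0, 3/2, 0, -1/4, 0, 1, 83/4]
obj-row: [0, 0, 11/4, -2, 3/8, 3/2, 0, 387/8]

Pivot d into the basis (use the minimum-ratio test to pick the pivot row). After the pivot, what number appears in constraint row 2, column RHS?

93/8

Ratio test on column d — row 1: entry 0 ≤ 0; row 2: (93/8)/1 = 93/8; row 3: entry 0 ≤ 0. Minimum is 93/8 at row 2 (a leaves); pivot element 1.
Divide row 2 by 1; eliminate column d from the other rows.
In the new row 2, the RHS entry is the old entry divided by the pivot: (93/8)/1 = 93/8.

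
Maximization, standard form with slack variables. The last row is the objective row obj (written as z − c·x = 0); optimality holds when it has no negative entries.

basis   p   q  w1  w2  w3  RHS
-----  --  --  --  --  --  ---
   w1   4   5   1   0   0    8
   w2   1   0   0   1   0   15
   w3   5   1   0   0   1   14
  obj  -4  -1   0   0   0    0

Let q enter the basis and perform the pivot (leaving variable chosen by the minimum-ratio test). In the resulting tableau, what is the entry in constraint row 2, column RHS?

Ratio test on column q — row 1: 8/5 = 8/5; row 2: entry 0 ≤ 0; row 3: 14/1 = 14. Minimum is 8/5 at row 1 (w1 leaves); pivot element 5.
Divide row 1 by 5; eliminate column q from the other rows.
Row 2 update in column RHS: 15 − 0·(8/5) = 15.

15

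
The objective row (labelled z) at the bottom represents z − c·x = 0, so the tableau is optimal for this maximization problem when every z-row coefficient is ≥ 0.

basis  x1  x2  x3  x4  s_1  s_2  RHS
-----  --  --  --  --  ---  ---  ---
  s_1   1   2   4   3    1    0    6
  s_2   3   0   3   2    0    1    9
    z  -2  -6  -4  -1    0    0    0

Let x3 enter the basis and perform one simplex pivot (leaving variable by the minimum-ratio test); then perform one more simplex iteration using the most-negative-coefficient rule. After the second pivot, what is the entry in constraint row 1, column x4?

3/2

Ratio test on column x3 — row 1: 6/4 = 3/2; row 2: 9/3 = 3. Minimum is 3/2 at row 1 (s_1 leaves); pivot element 4.
Divide row 1 by 4; eliminate column x3 from the other rows.
Second iteration: most negative z-row entry is -4 in column x2, so x2 enters.
Ratio test on column x2 — row 1: (3/2)/(1/2) = 3; row 2: entry -3/2 ≤ 0. Minimum is 3 at row 1 (x3 leaves); pivot element 1/2.
Divide row 1 by 1/2; eliminate column x2 from the other rows.
After both pivots, the entry at constraint row 1, column x4 is 3/2.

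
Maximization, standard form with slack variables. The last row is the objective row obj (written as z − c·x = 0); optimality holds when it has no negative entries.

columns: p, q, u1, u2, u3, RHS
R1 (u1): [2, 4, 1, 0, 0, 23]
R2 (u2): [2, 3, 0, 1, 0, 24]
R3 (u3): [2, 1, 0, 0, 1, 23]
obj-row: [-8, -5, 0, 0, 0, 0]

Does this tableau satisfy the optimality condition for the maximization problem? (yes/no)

no

The obj-row has a negative entry -8 in column p, so it is not optimal.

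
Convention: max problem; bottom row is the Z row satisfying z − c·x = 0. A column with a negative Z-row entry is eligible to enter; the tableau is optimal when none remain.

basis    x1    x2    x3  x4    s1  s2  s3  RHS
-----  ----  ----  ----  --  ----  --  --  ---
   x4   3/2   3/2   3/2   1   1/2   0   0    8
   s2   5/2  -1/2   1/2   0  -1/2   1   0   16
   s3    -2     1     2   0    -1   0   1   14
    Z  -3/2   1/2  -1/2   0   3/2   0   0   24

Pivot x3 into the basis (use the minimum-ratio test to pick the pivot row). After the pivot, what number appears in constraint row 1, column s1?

1/3

Ratio test on column x3 — row 1: 8/(3/2) = 16/3; row 2: 16/(1/2) = 32; row 3: 14/2 = 7. Minimum is 16/3 at row 1 (x4 leaves); pivot element 3/2.
Divide row 1 by 3/2; eliminate column x3 from the other rows.
In the new row 1, the s1 entry is the old entry divided by the pivot: (1/2)/(3/2) = 1/3.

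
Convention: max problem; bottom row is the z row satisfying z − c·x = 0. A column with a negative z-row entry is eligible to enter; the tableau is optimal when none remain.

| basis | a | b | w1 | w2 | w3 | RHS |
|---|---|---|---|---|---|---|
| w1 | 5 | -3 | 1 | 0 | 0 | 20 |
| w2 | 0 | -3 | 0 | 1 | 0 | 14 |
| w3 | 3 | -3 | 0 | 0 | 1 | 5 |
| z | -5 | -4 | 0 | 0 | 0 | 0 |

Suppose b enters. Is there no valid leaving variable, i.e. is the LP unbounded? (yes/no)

Every constraint-row entry in column b is ≤ 0, so increasing b is unbounded.

yes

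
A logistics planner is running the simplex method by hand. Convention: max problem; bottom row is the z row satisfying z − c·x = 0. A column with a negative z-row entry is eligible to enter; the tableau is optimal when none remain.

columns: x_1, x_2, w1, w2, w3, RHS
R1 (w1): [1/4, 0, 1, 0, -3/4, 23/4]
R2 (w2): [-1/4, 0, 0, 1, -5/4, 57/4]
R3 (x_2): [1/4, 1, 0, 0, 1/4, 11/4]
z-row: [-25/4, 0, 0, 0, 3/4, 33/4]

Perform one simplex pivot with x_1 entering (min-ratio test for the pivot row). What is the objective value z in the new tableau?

77

Ratio test on column x_1 — row 1: (23/4)/(1/4) = 23; row 2: entry -1/4 ≤ 0; row 3: (11/4)/(1/4) = 11. Minimum is 11 at row 3 (x_2 leaves); pivot element 1/4.
Pivot on row 3; the z-row RHS becomes 33/4 − (-25/4)·11 = 77.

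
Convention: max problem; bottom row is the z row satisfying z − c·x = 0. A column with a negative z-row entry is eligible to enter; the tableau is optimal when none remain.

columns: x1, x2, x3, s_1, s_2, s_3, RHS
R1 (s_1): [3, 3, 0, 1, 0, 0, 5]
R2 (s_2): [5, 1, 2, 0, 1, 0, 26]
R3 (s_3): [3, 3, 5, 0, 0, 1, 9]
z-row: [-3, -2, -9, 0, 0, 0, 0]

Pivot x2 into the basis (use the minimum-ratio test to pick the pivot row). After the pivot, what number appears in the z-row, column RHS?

10/3

Ratio test on column x2 — row 1: 5/3 = 5/3; row 2: 26/1 = 26; row 3: 9/3 = 3. Minimum is 5/3 at row 1 (s_1 leaves); pivot element 3.
Divide row 1 by 3; eliminate column x2 from the other rows.
z-row update in column RHS: 0 − (-2)·(5/3) = 10/3.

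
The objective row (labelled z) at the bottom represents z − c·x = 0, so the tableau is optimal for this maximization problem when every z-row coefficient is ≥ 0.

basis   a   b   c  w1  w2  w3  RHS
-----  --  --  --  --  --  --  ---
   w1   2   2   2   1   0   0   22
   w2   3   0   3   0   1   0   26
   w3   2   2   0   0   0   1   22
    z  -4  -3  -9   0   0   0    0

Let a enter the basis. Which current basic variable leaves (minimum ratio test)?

w2

Column a entries and ratios — w1: 22/2 = 11; w2: 26/3 = 26/3; w3: 22/2 = 11.
Smallest ratio is 26/3 in the row of w2, so w2 leaves.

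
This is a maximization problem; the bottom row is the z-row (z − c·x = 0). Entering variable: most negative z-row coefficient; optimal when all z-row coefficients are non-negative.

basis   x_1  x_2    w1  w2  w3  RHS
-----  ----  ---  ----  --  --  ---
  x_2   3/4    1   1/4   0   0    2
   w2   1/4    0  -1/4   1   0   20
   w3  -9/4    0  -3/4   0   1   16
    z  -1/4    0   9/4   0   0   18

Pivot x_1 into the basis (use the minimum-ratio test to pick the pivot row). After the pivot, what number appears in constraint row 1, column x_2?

4/3

Ratio test on column x_1 — row 1: 2/(3/4) = 8/3; row 2: 20/(1/4) = 80; row 3: entry -9/4 ≤ 0. Minimum is 8/3 at row 1 (x_2 leaves); pivot element 3/4.
Divide row 1 by 3/4; eliminate column x_1 from the other rows.
In the new row 1, the x_2 entry is the old entry divided by the pivot: 1/(3/4) = 4/3.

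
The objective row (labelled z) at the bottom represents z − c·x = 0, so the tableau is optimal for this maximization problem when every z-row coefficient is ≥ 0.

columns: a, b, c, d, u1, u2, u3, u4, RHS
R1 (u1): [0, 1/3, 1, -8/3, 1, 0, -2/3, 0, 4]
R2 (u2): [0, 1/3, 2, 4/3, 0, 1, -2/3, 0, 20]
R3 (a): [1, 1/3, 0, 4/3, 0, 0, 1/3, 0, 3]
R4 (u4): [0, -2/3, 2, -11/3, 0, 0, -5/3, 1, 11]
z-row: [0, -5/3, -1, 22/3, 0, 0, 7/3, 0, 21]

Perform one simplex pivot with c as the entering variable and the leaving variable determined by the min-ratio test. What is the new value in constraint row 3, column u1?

0

Ratio test on column c — row 1: 4/1 = 4; row 2: 20/2 = 10; row 3: entry 0 ≤ 0; row 4: 11/2 = 11/2. Minimum is 4 at row 1 (u1 leaves); pivot element 1.
Divide row 1 by 1; eliminate column c from the other rows.
Row 3 update in column u1: 0 − 0·1 = 0.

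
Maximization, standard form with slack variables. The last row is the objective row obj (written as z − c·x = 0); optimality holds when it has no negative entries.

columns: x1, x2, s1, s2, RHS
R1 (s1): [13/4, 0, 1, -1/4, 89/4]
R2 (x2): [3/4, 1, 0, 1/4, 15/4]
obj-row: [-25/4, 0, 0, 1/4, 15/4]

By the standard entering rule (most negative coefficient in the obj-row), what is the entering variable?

x1

Negative obj-row entries: x1: -25/4.
The most negative is -25/4 in column x1, so x1 enters.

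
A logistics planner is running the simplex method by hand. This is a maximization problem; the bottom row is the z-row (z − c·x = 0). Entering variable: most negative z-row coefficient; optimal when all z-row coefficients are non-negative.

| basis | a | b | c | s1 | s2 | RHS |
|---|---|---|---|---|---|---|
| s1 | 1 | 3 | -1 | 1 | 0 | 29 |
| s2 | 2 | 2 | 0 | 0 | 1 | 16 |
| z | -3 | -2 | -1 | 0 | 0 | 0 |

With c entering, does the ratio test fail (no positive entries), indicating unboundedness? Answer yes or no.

yes

Every constraint-row entry in column c is ≤ 0, so increasing c is unbounded.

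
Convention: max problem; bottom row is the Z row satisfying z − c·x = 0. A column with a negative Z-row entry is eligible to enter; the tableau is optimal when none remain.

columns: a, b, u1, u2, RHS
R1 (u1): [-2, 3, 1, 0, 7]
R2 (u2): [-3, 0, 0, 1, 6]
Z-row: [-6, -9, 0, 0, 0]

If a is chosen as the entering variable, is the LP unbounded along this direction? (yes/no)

yes

Every constraint-row entry in column a is ≤ 0, so increasing a is unbounded.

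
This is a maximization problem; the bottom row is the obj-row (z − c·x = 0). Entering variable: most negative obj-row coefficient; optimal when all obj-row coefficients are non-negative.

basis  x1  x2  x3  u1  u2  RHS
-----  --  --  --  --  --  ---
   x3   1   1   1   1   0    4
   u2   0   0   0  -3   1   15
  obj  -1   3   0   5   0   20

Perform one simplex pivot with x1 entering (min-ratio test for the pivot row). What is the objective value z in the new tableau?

24

Ratio test on column x1 — row 1: 4/1 = 4; row 2: entry 0 ≤ 0. Minimum is 4 at row 1 (x3 leaves); pivot element 1.
Pivot on row 1; the obj-row RHS becomes 20 − (-1)·4 = 24.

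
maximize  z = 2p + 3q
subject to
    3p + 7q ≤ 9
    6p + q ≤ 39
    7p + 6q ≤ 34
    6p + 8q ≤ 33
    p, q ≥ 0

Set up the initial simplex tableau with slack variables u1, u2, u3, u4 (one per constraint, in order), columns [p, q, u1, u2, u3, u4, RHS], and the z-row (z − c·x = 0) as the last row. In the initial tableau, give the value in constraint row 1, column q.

7

Constraint 1 has coefficient 7 on q.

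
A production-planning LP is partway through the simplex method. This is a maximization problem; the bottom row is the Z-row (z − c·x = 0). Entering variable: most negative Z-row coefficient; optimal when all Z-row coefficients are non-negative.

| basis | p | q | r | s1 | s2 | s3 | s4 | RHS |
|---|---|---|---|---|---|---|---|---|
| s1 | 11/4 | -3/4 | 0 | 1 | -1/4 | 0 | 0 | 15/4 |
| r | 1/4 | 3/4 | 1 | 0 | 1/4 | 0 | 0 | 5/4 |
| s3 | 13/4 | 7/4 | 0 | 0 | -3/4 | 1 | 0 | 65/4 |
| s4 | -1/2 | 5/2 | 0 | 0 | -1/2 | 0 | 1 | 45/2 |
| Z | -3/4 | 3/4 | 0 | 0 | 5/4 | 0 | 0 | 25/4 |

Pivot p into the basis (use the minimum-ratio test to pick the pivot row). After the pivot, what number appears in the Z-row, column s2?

Ratio test on column p — row 1: (15/4)/(11/4) = 15/11; row 2: (5/4)/(1/4) = 5; row 3: (65/4)/(13/4) = 5; row 4: entry -1/2 ≤ 0. Minimum is 15/11 at row 1 (s1 leaves); pivot element 11/4.
Divide row 1 by 11/4; eliminate column p from the other rows.
Z-row update in column s2: 5/4 − (-3/4)·(-1/11) = 13/11.

13/11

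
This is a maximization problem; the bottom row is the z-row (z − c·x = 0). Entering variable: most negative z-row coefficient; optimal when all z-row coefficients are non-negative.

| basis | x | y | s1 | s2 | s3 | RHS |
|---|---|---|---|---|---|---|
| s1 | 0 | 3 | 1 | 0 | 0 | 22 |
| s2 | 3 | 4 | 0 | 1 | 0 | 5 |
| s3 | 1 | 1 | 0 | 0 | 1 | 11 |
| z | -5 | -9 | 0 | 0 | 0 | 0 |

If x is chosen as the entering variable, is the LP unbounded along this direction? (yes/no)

no

Column x has positive entries in row(s) 2, 3, so the ratio test bounds it — not unbounded.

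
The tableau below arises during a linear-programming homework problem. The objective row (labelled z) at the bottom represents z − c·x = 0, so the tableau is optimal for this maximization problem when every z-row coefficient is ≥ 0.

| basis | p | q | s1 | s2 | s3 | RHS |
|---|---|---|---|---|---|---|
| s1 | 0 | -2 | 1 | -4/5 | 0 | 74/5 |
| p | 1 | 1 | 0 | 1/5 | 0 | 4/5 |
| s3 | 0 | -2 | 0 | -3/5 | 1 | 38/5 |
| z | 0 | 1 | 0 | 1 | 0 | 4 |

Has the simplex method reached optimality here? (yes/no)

Every z-row coefficient is ≥ 0, so the tableau is optimal.

yes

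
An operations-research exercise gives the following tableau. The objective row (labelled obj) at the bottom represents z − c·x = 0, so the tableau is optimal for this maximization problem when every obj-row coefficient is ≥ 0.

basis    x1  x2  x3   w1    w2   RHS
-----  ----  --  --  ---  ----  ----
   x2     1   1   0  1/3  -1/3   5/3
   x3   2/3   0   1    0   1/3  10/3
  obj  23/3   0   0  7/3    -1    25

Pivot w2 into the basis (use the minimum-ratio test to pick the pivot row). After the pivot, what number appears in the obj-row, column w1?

7/3

Ratio test on column w2 — row 1: entry -1/3 ≤ 0; row 2: (10/3)/(1/3) = 10. Minimum is 10 at row 2 (x3 leaves); pivot element 1/3.
Divide row 2 by 1/3; eliminate column w2 from the other rows.
obj-row update in column w1: 7/3 − (-1)·0 = 7/3.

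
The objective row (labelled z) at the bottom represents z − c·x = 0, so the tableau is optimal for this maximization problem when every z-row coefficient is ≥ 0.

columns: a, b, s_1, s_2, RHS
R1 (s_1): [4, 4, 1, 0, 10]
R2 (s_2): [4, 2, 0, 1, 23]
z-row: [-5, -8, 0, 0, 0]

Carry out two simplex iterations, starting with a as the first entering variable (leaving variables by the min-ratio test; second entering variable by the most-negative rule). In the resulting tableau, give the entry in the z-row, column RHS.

Ratio test on column a — row 1: 10/4 = 5/2; row 2: 23/4 = 23/4. Minimum is 5/2 at row 1 (s_1 leaves); pivot element 4.
Divide row 1 by 4; eliminate column a from the other rows.
Second iteration: most negative z-row entry is -3 in column b, so b enters.
Ratio test on column b — row 1: (5/2)/1 = 5/2; row 2: entry -2 ≤ 0. Minimum is 5/2 at row 1 (a leaves); pivot element 1.
Divide row 1 by 1; eliminate column b from the other rows.
After both pivots, the entry at the z-row, column RHS is 20.

20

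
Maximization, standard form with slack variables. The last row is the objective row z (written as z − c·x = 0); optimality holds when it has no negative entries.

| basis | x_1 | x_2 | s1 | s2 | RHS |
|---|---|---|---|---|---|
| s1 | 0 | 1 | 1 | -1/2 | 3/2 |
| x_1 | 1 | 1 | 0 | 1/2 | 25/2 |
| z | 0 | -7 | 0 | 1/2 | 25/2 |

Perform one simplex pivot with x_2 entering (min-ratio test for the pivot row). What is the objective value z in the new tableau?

Ratio test on column x_2 — row 1: (3/2)/1 = 3/2; row 2: (25/2)/1 = 25/2. Minimum is 3/2 at row 1 (s1 leaves); pivot element 1.
Pivot on row 1; the z-row RHS becomes 25/2 − (-7)·(3/2) = 23.

23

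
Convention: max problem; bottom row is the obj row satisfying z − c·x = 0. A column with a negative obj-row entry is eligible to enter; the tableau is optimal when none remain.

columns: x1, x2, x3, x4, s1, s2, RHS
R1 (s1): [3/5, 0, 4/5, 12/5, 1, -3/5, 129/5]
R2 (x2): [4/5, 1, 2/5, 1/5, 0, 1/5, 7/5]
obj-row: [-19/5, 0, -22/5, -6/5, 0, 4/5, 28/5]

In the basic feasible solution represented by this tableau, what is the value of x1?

x1 is not in the basis, so in the current basic feasible solution x1 = 0.

0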